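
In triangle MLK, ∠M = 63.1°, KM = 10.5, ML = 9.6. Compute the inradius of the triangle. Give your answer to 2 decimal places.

By the law of cosines, LK² = KM² + ML² − 2·KM·ML·cos M = 111.2, so LK ≈ 10.545.
Area = ½·KM·ML·sin M ≈ 44.947.
Semiperimeter s = (10.545+10.5+9.6)/2 = 15.323.
Inradius = area/s = 44.947/15.323 ≈ 2.9334.

r ≈ 2.93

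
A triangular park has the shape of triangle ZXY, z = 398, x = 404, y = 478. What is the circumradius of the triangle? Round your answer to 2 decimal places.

By the law of cosines, cos Z = (x² + y² − z²) / (2·x·y) ≈ 0.60404, so ∠Z ≈ 52.84°.
Circumradius = z/(2 sin Z) ≈ 249.7.

R ≈ 249.70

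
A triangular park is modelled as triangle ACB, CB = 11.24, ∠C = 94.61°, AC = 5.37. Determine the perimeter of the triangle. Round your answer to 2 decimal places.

perimeter ≈ 29.45

By the law of cosines, BA² = AC² + CB² − 2·AC·CB·cos C = 164.88, so BA ≈ 12.84.
Semiperimeter s = (11.24+12.84+5.37)/2 = 14.725.
Perimeter = 11.24 + 12.84 + 5.37 = 29.45.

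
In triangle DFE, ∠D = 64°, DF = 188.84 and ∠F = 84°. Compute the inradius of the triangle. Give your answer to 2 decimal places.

The third angle is ∠E = 180° − ∠D − ∠F = 32.00°.
Law of sines: FE = DF·sin D/sin E ≈ 320.29.
Law of sines: ED = DF·sin F/sin E ≈ 354.4.
Area = ½·DF·FE·sin F ≈ 30076.
Semiperimeter s = (320.29+354.4+188.84)/2 = 431.77.
Inradius = area/s = 30076/431.77 ≈ 69.658.

r ≈ 69.66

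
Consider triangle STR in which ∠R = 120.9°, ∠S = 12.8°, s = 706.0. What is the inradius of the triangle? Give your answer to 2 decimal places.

The third angle is ∠T = 180° − ∠R − ∠S = 46.30°.
Law of sines: t = s·sin T/sin S ≈ 2303.9.
Law of sines: r = s·sin R/sin S ≈ 2734.4.
Area = ½·s·t·sin R ≈ 6.9783e+05.
Semiperimeter p = (706+2303.9+2734.4)/2 = 2872.1.
Inradius = area/p = 6.9783e+05/2872.1 ≈ 242.97.

242.97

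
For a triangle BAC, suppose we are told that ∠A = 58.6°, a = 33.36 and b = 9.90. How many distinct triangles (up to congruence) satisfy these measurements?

b·sin A = 9.90·sin(58.6°) ≈ 8.45.
Since a ≥ b, exactly one triangle exists.

1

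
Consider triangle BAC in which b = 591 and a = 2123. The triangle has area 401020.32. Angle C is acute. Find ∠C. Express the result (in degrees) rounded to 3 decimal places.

∠C ≈ 39.735°

From area = ½·b·a·sin C, we get sin C = 2·area/(b·a) ≈ 0.63923.
Taking the acute solution, ∠C ≈ 39.73°.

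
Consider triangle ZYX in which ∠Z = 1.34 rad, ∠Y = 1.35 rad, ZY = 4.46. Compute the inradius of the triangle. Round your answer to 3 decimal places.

The third angle is ∠X = π − ∠Z − ∠Y = 0.452 rad.
Law of sines: YX = ZY·sin Z/sin X ≈ 9.949.
Law of sines: XZ = ZY·sin Y/sin X ≈ 9.9719.
Area = ½·ZY·YX·sin Y ≈ 21.648.
Semiperimeter s = (9.949+9.9719+4.46)/2 = 12.19.
Inradius = area/s = 21.648/12.19 ≈ 1.7758.

1.776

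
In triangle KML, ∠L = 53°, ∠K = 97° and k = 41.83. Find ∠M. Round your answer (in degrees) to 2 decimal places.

The third angle is ∠M = 180° − ∠L − ∠K = 30.00°.

30.00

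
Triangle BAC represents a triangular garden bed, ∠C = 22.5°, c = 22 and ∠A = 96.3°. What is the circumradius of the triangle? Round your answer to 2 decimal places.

28.74

The third angle is ∠B = 180° − ∠A − ∠C = 61.20°.
Law of sines: b = c·sin B/sin C ≈ 50.378.
Law of sines: a = c·sin A/sin C ≈ 57.142.
Circumradius = c/(2 sin C) ≈ 28.744.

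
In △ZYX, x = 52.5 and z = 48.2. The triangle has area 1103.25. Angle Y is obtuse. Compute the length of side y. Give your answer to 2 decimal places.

86.93

From area = ½·x·z·sin Y, we get sin Y = 2·area/(x·z) ≈ 0.87196.
Taking the obtuse solution, ∠Y ≈ 119.31°.
Law of cosines then gives y ≈ 86.932.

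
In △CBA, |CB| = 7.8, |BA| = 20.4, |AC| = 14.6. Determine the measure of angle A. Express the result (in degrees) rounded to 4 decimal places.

17.3813

By the law of cosines, cos A = (|BA|² + |AC|² − |CB|²) / (2·|BA|·|AC|) ≈ 0.95434, so ∠A ≈ 17.38°.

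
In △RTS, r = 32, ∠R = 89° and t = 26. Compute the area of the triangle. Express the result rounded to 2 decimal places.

248.44

Law of sines: sin T = t·sin R/r ≈ 0.81238.
Since r ≥ t, only the acute value applies: ∠T ≈ 54.33°.
Then ∠S = 180° − ∠R − ∠T ≈ 36.67°.
Law of sines gives s = r·sin S/sin R ≈ 19.114.
Area = ½·r·t·sin S ≈ 248.44.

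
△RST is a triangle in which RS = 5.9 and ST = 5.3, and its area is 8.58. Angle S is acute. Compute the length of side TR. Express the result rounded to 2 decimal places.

3.26

From area = ½·RS·ST·sin S, we get sin S = 2·area/(RS·ST) ≈ 0.54877.
Taking the acute solution, ∠S ≈ 33.28°.
Law of cosines then gives TR ≈ 3.2586.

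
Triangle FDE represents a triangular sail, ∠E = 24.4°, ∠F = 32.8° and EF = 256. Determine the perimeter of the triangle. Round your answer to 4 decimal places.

The third angle is ∠D = 180° − ∠E − ∠F = 122.80°.
Law of sines: DE = EF·sin F/sin D ≈ 164.98.
Law of sines: FD = EF·sin E/sin D ≈ 125.81.
Semiperimeter s = (164.98+256+125.81)/2 = 273.4.
Perimeter = 164.98 + 256 + 125.81 = 546.79.

perimeter ≈ 546.7944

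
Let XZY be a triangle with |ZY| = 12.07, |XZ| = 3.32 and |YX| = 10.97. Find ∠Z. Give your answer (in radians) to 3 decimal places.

By the law of cosines, cos Z = (|XZ|² + |ZY|² − |YX|²) / (2·|XZ|·|ZY|) ≈ 0.45376, so ∠Z ≈ 1.100 rad.

1.100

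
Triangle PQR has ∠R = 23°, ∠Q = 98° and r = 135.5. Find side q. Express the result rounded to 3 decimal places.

343.411

The third angle is ∠P = 180° − ∠Q − ∠R = 59.00°.
Law of sines: q = r·sin Q/sin R ≈ 343.41.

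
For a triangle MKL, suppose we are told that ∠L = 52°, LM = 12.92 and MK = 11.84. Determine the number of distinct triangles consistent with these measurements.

2

LM·sin L = 12.92·sin(52°) ≈ 10.18.
Since LM sin L < MK < LM (10.18 < 11.84 < 12.92), two triangles exist.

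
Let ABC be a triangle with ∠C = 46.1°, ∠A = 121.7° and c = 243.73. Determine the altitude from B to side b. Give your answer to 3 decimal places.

The third angle is ∠B = 180° − ∠C − ∠A = 12.20°.
Law of sines: a = c·sin A/sin C ≈ 287.79.
Law of sines: b = c·sin B/sin C ≈ 71.482.
Area = ½·c·a·sin B ≈ 7411.5.
The altitude from B has length 2·area/b ≈ 207.37.

207.368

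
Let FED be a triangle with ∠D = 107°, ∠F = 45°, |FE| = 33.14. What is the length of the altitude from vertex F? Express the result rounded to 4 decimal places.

The third angle is ∠E = 180° − ∠D − ∠F = 28.00°.
Law of sines: |ED| = |FE|·sin F/sin D ≈ 24.504.
Law of sines: |DF| = |FE|·sin E/sin D ≈ 16.269.
Area = ½·|FE|·|ED|·sin E ≈ 190.62.
The altitude from F has length 2·area/|ED| ≈ 15.558.

15.5583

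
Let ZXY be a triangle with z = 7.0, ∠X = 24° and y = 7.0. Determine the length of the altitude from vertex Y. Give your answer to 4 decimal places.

By the law of cosines, x² = y² + z² − 2·y·z·cos X = 8.4725, so x ≈ 2.9108.
Area = ½·y·z·sin X ≈ 9.965.
The altitude from Y has length 2·area/y ≈ 2.8472.

h_Y ≈ 2.8472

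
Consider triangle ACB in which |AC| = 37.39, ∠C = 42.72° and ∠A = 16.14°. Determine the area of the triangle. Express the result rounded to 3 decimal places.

The third angle is ∠B = 180° − ∠A − ∠C = 121.14°.
Law of sines: |CB| = |AC|·sin A/sin B ≈ 12.144.
Law of sines: |BA| = |AC|·sin C/sin B ≈ 29.636.
Area = ½·|AC|·|CB|·sin C ≈ 154.02.

area ≈ 154.018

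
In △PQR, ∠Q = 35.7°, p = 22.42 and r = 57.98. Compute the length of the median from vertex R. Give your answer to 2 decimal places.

By the law of cosines, q² = r² + p² − 2·r·p·cos Q = 1753.1, so q ≈ 41.87.
Median from R: ½√(2·p² + 2·q² − r²) ≈ 16.954.

16.95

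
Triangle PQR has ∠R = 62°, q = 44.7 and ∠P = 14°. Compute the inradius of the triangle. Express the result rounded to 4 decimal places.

4.5572

The third angle is ∠Q = 180° − ∠R − ∠P = 104.00°.
Law of sines: p = q·sin P/sin Q ≈ 11.145.
Law of sines: r = q·sin R/sin Q ≈ 40.676.
Area = ½·q·p·sin R ≈ 219.93.
Semiperimeter s = (11.145+44.7+40.676)/2 = 48.26.
Inradius = area/s = 219.93/48.26 ≈ 4.5572.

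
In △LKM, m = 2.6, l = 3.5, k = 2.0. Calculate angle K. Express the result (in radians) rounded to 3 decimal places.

By the law of cosines, cos K = (m² + l² − k²) / (2·m·l) ≈ 0.82473, so ∠K ≈ 0.601 rad.

∠K ≈ 0.601 rad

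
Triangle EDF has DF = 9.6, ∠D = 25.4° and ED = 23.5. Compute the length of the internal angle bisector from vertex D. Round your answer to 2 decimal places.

13.30

By the law of cosines, FE² = ED² + DF² − 2·ED·DF·cos D = 236.83, so FE ≈ 15.389.
The bisector from D has length 2·ED·DF·cos(∠D/2)/(ED+DF) ≈ 13.298.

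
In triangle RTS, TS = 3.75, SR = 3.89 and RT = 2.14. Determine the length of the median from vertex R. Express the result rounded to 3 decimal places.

m_R ≈ 2.518

Median from R: ½√(2·SR² + 2·RT² − TS²) ≈ 2.518.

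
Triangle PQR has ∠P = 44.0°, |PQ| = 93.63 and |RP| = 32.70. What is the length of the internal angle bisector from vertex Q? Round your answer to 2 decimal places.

t_Q ≈ 81.47

By the law of cosines, |QR|² = |RP|² + |PQ|² − 2·|RP|·|PQ|·cos P = 5431.1, so |QR| ≈ 73.696.
Law of cosines again: cos Q = (|PQ|² + |QR|² − |RP|²)/(2·|PQ|·|QR|) ≈ 0.95131, so ∠Q ≈ 17.95°.
The bisector from Q has length 2·|PQ|·|QR|·cos(∠Q/2)/(|PQ|+|QR|) ≈ 81.465.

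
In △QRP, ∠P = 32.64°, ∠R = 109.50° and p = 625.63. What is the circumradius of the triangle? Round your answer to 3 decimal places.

The third angle is ∠Q = 180° − ∠R − ∠P = 37.86°.
Law of sines: q = p·sin Q/sin P ≈ 711.9.
Law of sines: r = p·sin R/sin P ≈ 1093.4.
Circumradius = p/(2 sin P) ≈ 579.98.

579.976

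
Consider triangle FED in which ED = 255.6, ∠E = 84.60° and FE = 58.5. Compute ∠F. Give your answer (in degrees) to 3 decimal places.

∠F ≈ 82.291°

By the law of cosines, DF² = FE² + ED² − 2·FE·ED·cos E = 65939, so DF ≈ 256.79.
Law of cosines again: cos F = (DF² + FE² − ED²)/(2·DF·FE) ≈ 0.13414, so ∠F ≈ 82.29°.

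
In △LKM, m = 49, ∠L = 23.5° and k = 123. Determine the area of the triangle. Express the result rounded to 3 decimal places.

Area = ½·k·m·sin L ≈ 1201.6.

1201.630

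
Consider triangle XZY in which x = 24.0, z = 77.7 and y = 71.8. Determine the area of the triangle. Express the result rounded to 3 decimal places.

Semiperimeter s = (24 + 77.7 + 71.8)/2 = 86.75.
Heron's formula: area = √(86.75·62.75·9.05·14.95) ≈ 858.2.

area ≈ 858.196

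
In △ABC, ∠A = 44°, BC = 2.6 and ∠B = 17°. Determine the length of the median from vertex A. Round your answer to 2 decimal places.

m_A ≈ 2.07

The third angle is ∠C = 180° − ∠A − ∠B = 119.00°.
Law of sines: CA = BC·sin B/sin A ≈ 1.0943.
Law of sines: AB = BC·sin C/sin A ≈ 3.2736.
Median from A: ½√(2·CA² + 2·AB² − BC²) ≈ 2.0656.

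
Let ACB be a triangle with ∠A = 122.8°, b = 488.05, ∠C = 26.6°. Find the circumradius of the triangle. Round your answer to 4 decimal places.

The third angle is ∠B = 180° − ∠A − ∠C = 30.60°.
Law of sines: a = b·sin A/sin B ≈ 805.9.
Law of sines: c = b·sin C/sin B ≈ 429.29.
Circumradius = b/(2 sin B) ≈ 479.38.

R ≈ 479.3814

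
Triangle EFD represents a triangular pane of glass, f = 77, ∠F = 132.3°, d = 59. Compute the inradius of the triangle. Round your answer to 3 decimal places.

6.484

Law of sines: sin D = d·sin F/f ≈ 0.56673.
Since f ≥ d, only the acute value applies: ∠D ≈ 34.52°.
Then ∠E = 180° − ∠F − ∠D ≈ 13.18°.
Law of sines gives e = f·sin E/sin F ≈ 23.733.
Area = ½·f·d·sin E ≈ 517.83.
Semiperimeter s = (23.733+77+59)/2 = 79.866.
Inradius = area/s = 517.83/79.866 ≈ 6.4837.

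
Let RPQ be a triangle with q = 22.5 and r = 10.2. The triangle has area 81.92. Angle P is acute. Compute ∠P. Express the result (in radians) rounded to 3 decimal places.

From area = ½·q·r·sin P, we get sin P = 2·area/(q·r) ≈ 0.71390.
Taking the acute solution, ∠P ≈ 0.795 rad.

∠P ≈ 0.795 rad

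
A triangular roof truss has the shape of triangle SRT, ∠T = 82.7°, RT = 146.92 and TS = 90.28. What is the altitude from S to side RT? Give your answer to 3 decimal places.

h_S ≈ 89.548

By the law of cosines, SR² = RT² + TS² − 2·RT·TS·cos T = 26365, so SR ≈ 162.37.
Area = ½·RT·TS·sin T ≈ 6578.2.
The altitude from S has length 2·area/RT ≈ 89.548.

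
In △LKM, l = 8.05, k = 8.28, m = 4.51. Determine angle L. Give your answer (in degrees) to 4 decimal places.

By the law of cosines, cos L = (k² + m² − l²) / (2·k·m) ≈ 0.32263, so ∠L ≈ 71.18°.

71.1778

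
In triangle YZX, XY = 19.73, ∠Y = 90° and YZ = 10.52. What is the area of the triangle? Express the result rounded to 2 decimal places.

Area = ½·XY·YZ·sin Y ≈ 103.78.

area ≈ 103.78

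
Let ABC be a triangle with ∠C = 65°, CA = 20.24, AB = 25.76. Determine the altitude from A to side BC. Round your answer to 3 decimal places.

h_A ≈ 18.344

Law of sines: sin B = CA·sin C/AB ≈ 0.71210.
Since AB ≥ CA, only the acute value applies: ∠B ≈ 45.41°.
Then ∠A = 180° − ∠C − ∠B ≈ 69.59°.
Law of sines gives BC = AB·sin A/sin C ≈ 26.639.
Area = ½·AB·CA·sin A ≈ 244.33.
The altitude from A has length 2·area/BC ≈ 18.344.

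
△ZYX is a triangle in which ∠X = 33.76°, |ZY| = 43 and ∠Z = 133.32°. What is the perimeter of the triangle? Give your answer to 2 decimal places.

perimeter ≈ 116.60

The third angle is ∠Y = 180° − ∠X − ∠Z = 12.92°.
Law of sines: |YX| = |ZY|·sin Z/sin X ≈ 56.295.
Law of sines: |XZ| = |ZY|·sin Y/sin X ≈ 17.301.
Semiperimeter s = (56.295+17.301+43)/2 = 58.298.
Perimeter = 56.295 + 17.301 + 43 = 116.6.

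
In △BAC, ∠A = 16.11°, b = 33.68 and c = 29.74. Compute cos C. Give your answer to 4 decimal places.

0.5263

By the law of cosines, a² = c² + b² − 2·c·b·cos A = 94.191, so a ≈ 9.7052.
Law of cosines again: cos C = (b² + a² − c²)/(2·b·a) ≈ 0.52630, so ∠C ≈ 58.24°.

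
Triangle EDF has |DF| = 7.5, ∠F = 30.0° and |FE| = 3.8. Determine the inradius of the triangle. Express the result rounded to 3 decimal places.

By the law of cosines, |ED|² = |DF|² + |FE|² − 2·|DF|·|FE|·cos F = 21.327, so |ED| ≈ 4.6181.
Area = ½·|DF|·|FE|·sin F ≈ 7.125.
Semiperimeter s = (7.5+3.8+4.6181)/2 = 7.959.
Inradius = area/s = 7.125/7.959 ≈ 0.89521.

0.895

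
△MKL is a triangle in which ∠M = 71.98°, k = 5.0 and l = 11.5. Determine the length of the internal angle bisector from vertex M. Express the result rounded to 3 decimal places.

5.639

By the law of cosines, m² = k² + l² − 2·k·l·cos M = 121.67, so m ≈ 11.031.
The bisector from M has length 2·k·l·cos(∠M/2)/(k+l) ≈ 5.6393.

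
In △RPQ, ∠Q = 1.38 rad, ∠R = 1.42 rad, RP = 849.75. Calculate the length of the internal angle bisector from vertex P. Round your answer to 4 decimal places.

840.2749

The third angle is ∠P = π − ∠Q − ∠R = 0.342 rad.
Law of sines: PQ = RP·sin R/sin Q ≈ 855.63.
Law of sines: QR = RP·sin P/sin Q ≈ 289.92.
The bisector from P has length 2·RP·PQ·cos(∠P/2)/(RP+PQ) ≈ 840.27.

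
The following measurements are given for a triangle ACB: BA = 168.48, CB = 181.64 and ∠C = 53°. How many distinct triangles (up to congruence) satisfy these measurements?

2

CB·sin C = 181.64·sin(53°) ≈ 145.1.
Since CB sin C < BA < CB (145.1 < 168.48 < 181.64), two triangles exist.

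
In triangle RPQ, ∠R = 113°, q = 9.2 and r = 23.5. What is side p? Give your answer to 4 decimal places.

18.3263

Law of sines: sin Q = q·sin R/r ≈ 0.36037.
Since r ≥ q, only the acute value applies: ∠Q ≈ 21.12°.
Then ∠P = 180° − ∠R − ∠Q ≈ 45.88°.
Law of sines gives p = r·sin P/sin R ≈ 18.326.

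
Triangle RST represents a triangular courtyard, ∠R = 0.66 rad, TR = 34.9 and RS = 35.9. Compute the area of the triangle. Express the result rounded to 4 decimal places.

Area = ½·TR·RS·sin R ≈ 384.09.

area ≈ 384.0901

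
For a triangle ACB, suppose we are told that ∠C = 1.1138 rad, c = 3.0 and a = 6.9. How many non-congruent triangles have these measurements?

0

a·sin C = 6.9·sin(1.1138 rad) ≈ 6.192.
Since c = 3.0 < 6.192 = a sin C, no triangle exists.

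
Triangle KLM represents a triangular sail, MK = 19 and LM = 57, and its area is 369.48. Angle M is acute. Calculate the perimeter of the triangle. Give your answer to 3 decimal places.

From area = ½·LM·MK·sin M, we get sin M = 2·area/(LM·MK) ≈ 0.68233.
Taking the acute solution, ∠M ≈ 43.03°.
Law of cosines then gives KL ≈ 45.017.
Perimeter = 57 + 19 + 45.017 = 121.02.

perimeter ≈ 121.017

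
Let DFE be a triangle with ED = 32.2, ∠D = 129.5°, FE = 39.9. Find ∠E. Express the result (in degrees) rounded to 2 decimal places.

Law of sines: sin F = ED·sin D/FE ≈ 0.62271.
Since FE ≥ ED, only the acute value applies: ∠F ≈ 38.51°.
Then ∠E = 180° − ∠D − ∠F ≈ 11.99°.

∠E ≈ 11.99°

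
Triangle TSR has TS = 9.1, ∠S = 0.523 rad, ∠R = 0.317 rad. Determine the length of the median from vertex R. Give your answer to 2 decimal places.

The third angle is ∠T = π − ∠S − ∠R = 2.302 rad.
Law of sines: SR = TS·sin T/sin R ≈ 21.738.
Law of sines: RT = TS·sin S/sin R ≈ 14.581.
Median from R: ½√(2·SR² + 2·RT² − TS²) ≈ 17.941.

17.94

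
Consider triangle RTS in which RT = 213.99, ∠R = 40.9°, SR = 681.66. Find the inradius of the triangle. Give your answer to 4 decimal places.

By the law of cosines, TS² = SR² + RT² − 2·SR·RT·cos R = 2.8994e+05, so TS ≈ 538.46.
Area = ½·SR·RT·sin R ≈ 47753.
Semiperimeter s = (538.46+681.66+213.99)/2 = 717.06.
Inradius = area/s = 47753/717.06 ≈ 66.596.

66.5959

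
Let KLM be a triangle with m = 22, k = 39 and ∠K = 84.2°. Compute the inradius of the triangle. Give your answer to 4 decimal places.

Law of sines: sin M = m·sin K/k ≈ 0.56121.
Since k ≥ m, only the acute value applies: ∠M ≈ 34.14°.
Then ∠L = 180° − ∠K − ∠M ≈ 61.66°.
Law of sines gives l = k·sin L/sin K ≈ 34.502.
Area = ½·k·m·sin L ≈ 377.58.
Semiperimeter s = (39+34.502+22)/2 = 47.751.
Inradius = area/s = 377.58/47.751 ≈ 7.9073.

7.9073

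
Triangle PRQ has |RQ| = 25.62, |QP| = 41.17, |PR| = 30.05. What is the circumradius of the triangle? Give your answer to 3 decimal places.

By the law of cosines, cos P = (|QP|² + |PR|² − |RQ|²) / (2·|QP|·|PR|) ≈ 0.78470, so ∠P ≈ 38.31°.
Circumradius = |RQ|/(2 sin P) ≈ 20.665.

20.665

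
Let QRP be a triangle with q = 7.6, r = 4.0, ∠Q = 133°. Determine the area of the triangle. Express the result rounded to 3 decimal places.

6.270

Law of sines: sin R = r·sin Q/q ≈ 0.38492.
Since q ≥ r, only the acute value applies: ∠R ≈ 22.64°.
Then ∠P = 180° − ∠Q − ∠R ≈ 24.36°.
Law of sines gives p = q·sin P/sin Q ≈ 4.2864.
Area = ½·q·r·sin P ≈ 6.2698.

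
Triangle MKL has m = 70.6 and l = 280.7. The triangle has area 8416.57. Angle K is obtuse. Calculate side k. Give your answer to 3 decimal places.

From area = ½·l·m·sin K, we get sin K = 2·area/(l·m) ≈ 0.84941.
Taking the obtuse solution, ∠K ≈ 2.127 rad.
Law of cosines then gives k ≈ 323.56.

323.564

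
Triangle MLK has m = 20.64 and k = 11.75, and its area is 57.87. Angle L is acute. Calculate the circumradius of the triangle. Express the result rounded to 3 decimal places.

12.300

From area = ½·k·m·sin L, we get sin L = 2·area/(k·m) ≈ 0.47724.
Taking the acute solution, ∠L ≈ 28.51°.
Law of cosines then gives l ≈ 11.74.
Circumradius = l/(2 sin L) ≈ 12.3.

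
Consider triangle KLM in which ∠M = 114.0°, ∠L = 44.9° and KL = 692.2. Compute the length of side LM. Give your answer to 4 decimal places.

272.7722

The third angle is ∠K = 180° − ∠L − ∠M = 21.10°.
Law of sines: LM = KL·sin K/sin M ≈ 272.77.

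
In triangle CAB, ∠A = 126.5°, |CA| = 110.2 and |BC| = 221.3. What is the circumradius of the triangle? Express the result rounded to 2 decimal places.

Law of sines: sin B = |CA|·sin A/|BC| ≈ 0.40029.
Since |BC| ≥ |CA|, only the acute value applies: ∠B ≈ 23.60°.
Then ∠C = 180° − ∠A − ∠B ≈ 29.90°.
Law of sines gives |AB| = |BC|·sin C/sin A ≈ 137.25.
Circumradius = |BC|/(2 sin A) ≈ 137.65.

137.65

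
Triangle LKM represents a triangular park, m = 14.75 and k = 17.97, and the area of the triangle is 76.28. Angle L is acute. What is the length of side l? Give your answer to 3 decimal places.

From area = ½·k·m·sin L, we get sin L = 2·area/(k·m) ≈ 0.57557.
Taking the acute solution, ∠L ≈ 35.14°.
Law of cosines then gives l ≈ 10.343.

10.343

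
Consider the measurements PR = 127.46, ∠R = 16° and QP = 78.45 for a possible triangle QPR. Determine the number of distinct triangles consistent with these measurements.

PR·sin R = 127.46·sin(16°) ≈ 35.13.
Since PR sin R < QP < PR (35.13 < 78.45 < 127.46), two triangles exist.

2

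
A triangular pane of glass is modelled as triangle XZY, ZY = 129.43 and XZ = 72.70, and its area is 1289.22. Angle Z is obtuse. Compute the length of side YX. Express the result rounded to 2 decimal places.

200.34

From area = ½·XZ·ZY·sin Z, we get sin Z = 2·area/(XZ·ZY) ≈ 0.27402.
Taking the obtuse solution, ∠Z ≈ 164.10°.
Law of cosines then gives YX ≈ 200.34.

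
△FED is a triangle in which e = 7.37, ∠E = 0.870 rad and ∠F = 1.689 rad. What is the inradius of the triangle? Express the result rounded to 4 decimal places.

1.7450

The third angle is ∠D = π − ∠F − ∠E = 0.583 rad.
Law of sines: f = e·sin F/sin E ≈ 9.5752.
Law of sines: d = e·sin D/sin E ≈ 5.3052.
Area = ½·e·f·sin D ≈ 19.413.
Semiperimeter s = (9.5752+7.37+5.3052)/2 = 11.125.
Inradius = area/s = 19.413/11.125 ≈ 1.745.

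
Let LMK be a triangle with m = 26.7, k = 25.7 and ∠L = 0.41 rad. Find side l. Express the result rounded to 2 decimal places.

By the law of cosines, l² = m² + k² − 2·m·k·cos L = 114.74, so l ≈ 10.712.

10.71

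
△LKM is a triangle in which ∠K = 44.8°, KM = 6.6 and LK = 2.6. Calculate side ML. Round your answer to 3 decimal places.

By the law of cosines, ML² = LK² + KM² − 2·LK·KM·cos K = 25.968, so ML ≈ 5.0958.

5.096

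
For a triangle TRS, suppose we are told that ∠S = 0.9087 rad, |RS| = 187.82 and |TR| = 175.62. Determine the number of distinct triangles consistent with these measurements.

|RS|·sin S = 187.82·sin(0.9087 rad) ≈ 148.1.
Since |RS| sin S < |TR| < |RS| (148.1 < 175.62 < 187.82), two triangles exist.

2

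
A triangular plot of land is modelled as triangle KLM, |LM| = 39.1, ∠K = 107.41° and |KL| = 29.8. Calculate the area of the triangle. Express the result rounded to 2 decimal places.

Law of sines: sin M = |KL|·sin K/|LM| ≈ 0.72723.
Since |LM| ≥ |KL|, only the acute value applies: ∠M ≈ 46.65°.
Then ∠L = 180° − ∠K − ∠M ≈ 25.94°.
Law of sines gives |MK| = |LM|·sin L/sin K ≈ 17.922.
Area = ½·|LM|·|KL|·sin L ≈ 254.8.

area ≈ 254.80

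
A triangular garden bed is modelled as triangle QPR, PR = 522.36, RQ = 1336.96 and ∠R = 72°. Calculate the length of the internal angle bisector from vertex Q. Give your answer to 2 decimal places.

By the law of cosines, QP² = PR² + RQ² − 2·PR·RQ·cos R = 1.6287e+06, so QP ≈ 1276.2.
Law of cosines again: cos Q = (RQ² + QP² − PR²)/(2·RQ·QP) ≈ 0.92112, so ∠Q ≈ 22.91°.
The bisector from Q has length 2·RQ·QP·cos(∠Q/2)/(RQ+QP) ≈ 1279.9.

t_Q ≈ 1279.87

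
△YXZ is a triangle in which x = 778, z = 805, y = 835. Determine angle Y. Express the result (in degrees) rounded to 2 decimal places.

63.64

By the law of cosines, cos Y = (x² + z² − y²) / (2·x·z) ≈ 0.44395, so ∠Y ≈ 63.64°.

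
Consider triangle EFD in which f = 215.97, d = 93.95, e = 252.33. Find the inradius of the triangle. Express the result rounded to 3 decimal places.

Semiperimeter s = (252.33 + 215.97 + 93.95)/2 = 281.12.
Heron's formula: area = √(281.12·28.795·65.155·187.18) ≈ 9935.9.
Inradius = area/s = 9935.9/281.12 ≈ 35.343.

35.343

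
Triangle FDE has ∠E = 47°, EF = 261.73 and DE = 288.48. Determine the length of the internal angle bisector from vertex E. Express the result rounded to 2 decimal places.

By the law of cosines, FD² = DE² + EF² − 2·DE·EF·cos E = 48736, so FD ≈ 220.76.
The bisector from E has length 2·DE·EF·cos(∠E/2)/(DE+EF) ≈ 251.69.

251.69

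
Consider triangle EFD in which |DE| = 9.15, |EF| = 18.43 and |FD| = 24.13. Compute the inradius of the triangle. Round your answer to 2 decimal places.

Semiperimeter s = (24.13 + 9.15 + 18.43)/2 = 25.855.
Heron's formula: area = √(25.855·1.725·16.705·7.425) ≈ 74.377.
Inradius = area/s = 74.377/25.855 ≈ 2.8767.

r ≈ 2.88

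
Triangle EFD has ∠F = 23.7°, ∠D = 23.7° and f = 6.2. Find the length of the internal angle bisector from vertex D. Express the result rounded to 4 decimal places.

The third angle is ∠E = 180° − ∠F − ∠D = 132.60°.
Law of sines: e = f·sin E/sin F ≈ 11.354.
Law of sines: d = f·sin D/sin F ≈ 6.2.
The bisector from D has length 2·e·f·cos(∠D/2)/(e+f) ≈ 7.8495.

t_D ≈ 7.8495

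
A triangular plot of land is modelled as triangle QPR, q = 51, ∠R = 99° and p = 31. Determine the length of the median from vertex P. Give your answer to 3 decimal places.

By the law of cosines, r² = q² + p² − 2·q·p·cos R = 4056.6, so r ≈ 63.692.
Median from P: ½√(2·r² + 2·q² − p²) ≈ 55.575.

55.575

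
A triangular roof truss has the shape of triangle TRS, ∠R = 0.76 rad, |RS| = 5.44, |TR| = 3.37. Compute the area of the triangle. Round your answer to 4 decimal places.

Area = ½·|TR|·|RS|·sin R ≈ 6.3149.

6.3149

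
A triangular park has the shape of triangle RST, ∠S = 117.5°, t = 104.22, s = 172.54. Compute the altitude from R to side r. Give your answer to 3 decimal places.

h_R ≈ 92.444

Law of sines: sin T = t·sin S/s ≈ 0.53578.
Since s ≥ t, only the acute value applies: ∠T ≈ 32.40°.
Then ∠R = 180° − ∠S − ∠T ≈ 30.10°.
Law of sines gives r = s·sin R/sin S ≈ 97.562.
Area = ½·s·t·sin R ≈ 4509.5.
The altitude from R has length 2·area/r ≈ 92.444.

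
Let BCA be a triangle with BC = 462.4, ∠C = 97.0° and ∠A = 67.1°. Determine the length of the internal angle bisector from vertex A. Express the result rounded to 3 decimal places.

179.633

The third angle is ∠B = 180° − ∠C − ∠A = 15.90°.
Law of sines: CA = BC·sin B/sin A ≈ 137.52.
Law of sines: AB = BC·sin C/sin A ≈ 498.22.
The bisector from A has length 2·CA·AB·cos(∠A/2)/(CA+AB) ≈ 179.63.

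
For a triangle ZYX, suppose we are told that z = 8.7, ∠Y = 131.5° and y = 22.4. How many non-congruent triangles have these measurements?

1

z·sin Y = 8.7·sin(131.5°) ≈ 6.516.
Since ∠Y is not acute, a triangle exists only if y > z; here y > z, so there is exactly one triangle.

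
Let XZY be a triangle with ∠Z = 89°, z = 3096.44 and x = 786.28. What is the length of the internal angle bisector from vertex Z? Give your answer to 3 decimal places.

t_Z ≈ 889.239

Law of sines: sin X = x·sin Z/z ≈ 0.25389.
Since z ≥ x, only the acute value applies: ∠X ≈ 14.71°.
Then ∠Y = 180° − ∠Z − ∠X ≈ 76.29°.
Law of sines gives y = z·sin Y/sin Z ≈ 3008.7.
The bisector from Z has length 2·y·x·cos(∠Z/2)/(y+x) ≈ 889.24.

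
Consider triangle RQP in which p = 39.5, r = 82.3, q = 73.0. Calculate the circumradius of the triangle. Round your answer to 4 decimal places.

41.1583

By the law of cosines, cos R = (q² + p² − r²) / (2·q·p) ≈ 0.02011, so ∠R ≈ 88.85°.
Circumradius = r/(2 sin R) ≈ 41.158.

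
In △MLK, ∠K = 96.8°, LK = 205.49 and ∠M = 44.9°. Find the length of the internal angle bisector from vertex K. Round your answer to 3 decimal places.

127.570

The third angle is ∠L = 180° − ∠K − ∠M = 38.30°.
Law of sines: KM = LK·sin L/sin M ≈ 180.43.
Law of sines: ML = LK·sin K/sin M ≈ 289.07.
The bisector from K has length 2·LK·KM·cos(∠K/2)/(LK+KM) ≈ 127.57.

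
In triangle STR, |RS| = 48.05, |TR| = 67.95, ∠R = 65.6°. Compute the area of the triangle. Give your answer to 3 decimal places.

Area = ½·|TR|·|RS|·sin R ≈ 1486.7.

area ≈ 1486.690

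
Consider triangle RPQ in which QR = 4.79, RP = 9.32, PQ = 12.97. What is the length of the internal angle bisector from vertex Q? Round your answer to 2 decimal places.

By the law of cosines, cos Q = (PQ² + QR² − RP²) / (2·PQ·QR) ≈ 0.83944, so ∠Q ≈ 32.92°.
The bisector from Q has length 2·PQ·QR·cos(∠Q/2)/(PQ+QR) ≈ 6.7095.

t_Q ≈ 6.71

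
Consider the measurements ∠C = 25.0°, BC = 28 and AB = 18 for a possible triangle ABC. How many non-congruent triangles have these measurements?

2

BC·sin C = 28·sin(25.0°) ≈ 11.83.
Since BC sin C < AB < BC (11.83 < 18 < 28), two triangles exist.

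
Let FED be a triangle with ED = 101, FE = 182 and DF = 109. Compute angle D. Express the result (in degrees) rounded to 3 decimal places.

120.099

By the law of cosines, cos D = (ED² + DF² − FE²) / (2·ED·DF) ≈ -0.50150, so ∠D ≈ 120.10°.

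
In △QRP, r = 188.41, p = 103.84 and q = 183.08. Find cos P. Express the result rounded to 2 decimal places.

By the law of cosines, cos P = (q² + r² − p²) / (2·q·r) ≈ 0.84411, so ∠P ≈ 32.42°.

cos P ≈ 0.84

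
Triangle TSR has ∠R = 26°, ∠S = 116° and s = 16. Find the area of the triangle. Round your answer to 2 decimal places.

The third angle is ∠T = 180° − ∠S − ∠R = 38.00°.
Law of sines: t = s·sin T/sin S ≈ 10.96.
Law of sines: r = s·sin R/sin S ≈ 7.8037.
Area = ½·s·t·sin R ≈ 38.436.

38.44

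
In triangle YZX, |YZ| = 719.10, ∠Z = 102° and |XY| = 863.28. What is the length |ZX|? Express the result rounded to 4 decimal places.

Law of sines: sin X = |YZ|·sin Z/|XY| ≈ 0.81478.
Since |XY| ≥ |YZ|, only the acute value applies: ∠X ≈ 54.57°.
Then ∠Y = 180° − ∠Z − ∠X ≈ 23.43°.
Law of sines gives |ZX| = |XY|·sin Y/sin Z ≈ 350.99.

350.9910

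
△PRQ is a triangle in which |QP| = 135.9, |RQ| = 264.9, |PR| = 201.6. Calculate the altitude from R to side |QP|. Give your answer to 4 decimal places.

h_R ≈ 197.4501

Semiperimeter s = (264.9 + 135.9 + 201.6)/2 = 301.2.
Heron's formula: area = √(301.2·36.3·165.3·99.6) ≈ 13417.
The altitude from R has length 2·area/|QP| ≈ 197.45.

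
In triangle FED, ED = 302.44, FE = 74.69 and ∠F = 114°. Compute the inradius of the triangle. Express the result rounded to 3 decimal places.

28.113

Law of sines: sin D = FE·sin F/ED ≈ 0.22561.
Since ED ≥ FE, only the acute value applies: ∠D ≈ 13.04°.
Then ∠E = 180° − ∠F − ∠D ≈ 52.96°.
Law of sines gives DF = ED·sin E/sin F ≈ 264.26.
Area = ½·ED·FE·sin E ≈ 9015.7.
Semiperimeter s = (302.44+264.26+74.69)/2 = 320.7.
Inradius = area/s = 9015.7/320.7 ≈ 28.113.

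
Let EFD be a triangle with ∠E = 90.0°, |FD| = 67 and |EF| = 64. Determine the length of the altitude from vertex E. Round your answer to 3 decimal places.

18.937

Law of sines: sin D = |EF|·sin E/|FD| ≈ 0.95522.
Since |FD| ≥ |EF|, only the acute value applies: ∠D ≈ 72.79°.
Then ∠F = 180° − ∠E − ∠D ≈ 17.21°.
Law of sines gives |DE| = |FD|·sin F/sin E ≈ 19.824.
Area = ½·|FD|·|EF|·sin F ≈ 634.38.
The altitude from E has length 2·area/|FD| ≈ 18.937.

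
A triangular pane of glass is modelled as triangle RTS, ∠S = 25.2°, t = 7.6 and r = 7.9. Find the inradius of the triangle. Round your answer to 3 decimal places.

By the law of cosines, s² = r² + t² − 2·r·t·cos S = 11.518, so s ≈ 3.3939.
Area = ½·r·t·sin S ≈ 12.782.
Semiperimeter p = (7.9+7.6+3.3939)/2 = 9.4469.
Inradius = area/p = 12.782/9.4469 ≈ 1.353.

1.353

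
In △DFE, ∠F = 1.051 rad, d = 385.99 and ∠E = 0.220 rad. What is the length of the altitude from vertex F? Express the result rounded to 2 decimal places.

h_F ≈ 84.23

The third angle is ∠D = π − ∠F − ∠E = 1.871 rad.
Law of sines: f = d·sin F/sin D ≈ 350.65.
Law of sines: e = d·sin E/sin D ≈ 88.167.
Area = ½·d·f·sin E ≈ 14768.
The altitude from F has length 2·area/f ≈ 84.234.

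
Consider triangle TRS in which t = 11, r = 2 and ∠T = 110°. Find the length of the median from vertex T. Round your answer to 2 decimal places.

Law of sines: sin R = r·sin T/t ≈ 0.17085.
Since t ≥ r, only the acute value applies: ∠R ≈ 9.84°.
Then ∠S = 180° − ∠T − ∠R ≈ 60.16°.
Law of sines gives s = t·sin S/sin T ≈ 10.154.
Median from T: ½√(2·r² + 2·s² − t²) ≈ 4.8274.

4.83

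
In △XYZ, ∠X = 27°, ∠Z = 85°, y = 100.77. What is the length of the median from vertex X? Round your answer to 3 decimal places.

m_X ≈ 101.636

The third angle is ∠Y = 180° − ∠Z − ∠X = 68.00°.
Law of sines: x = y·sin X/sin Y ≈ 49.341.
Law of sines: z = y·sin Z/sin Y ≈ 108.27.
Median from X: ½√(2·y² + 2·z² − x²) ≈ 101.64.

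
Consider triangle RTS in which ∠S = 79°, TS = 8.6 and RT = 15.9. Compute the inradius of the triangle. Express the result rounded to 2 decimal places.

r ≈ 3.22

Law of sines: sin R = TS·sin S/RT ≈ 0.53094.
Since RT ≥ TS, only the acute value applies: ∠R ≈ 32.07°.
Then ∠T = 180° − ∠S − ∠R ≈ 68.93°.
Law of sines gives SR = RT·sin T/sin S ≈ 15.115.
Area = ½·RT·TS·sin T ≈ 63.799.
Semiperimeter s = (8.6+15.115+15.9)/2 = 19.807.
Inradius = area/s = 63.799/19.807 ≈ 3.221.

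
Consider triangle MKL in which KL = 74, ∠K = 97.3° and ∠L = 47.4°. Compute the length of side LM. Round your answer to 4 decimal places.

The third angle is ∠M = 180° − ∠K − ∠L = 35.30°.
Law of sines: LM = KL·sin K/sin M ≈ 127.02.

127.0212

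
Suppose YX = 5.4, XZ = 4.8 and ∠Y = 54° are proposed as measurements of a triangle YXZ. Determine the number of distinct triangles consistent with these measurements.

2

YX·sin Y = 5.4·sin(54°) ≈ 4.369.
Since YX sin Y < XZ < YX (4.369 < 4.8 < 5.4), two triangles exist.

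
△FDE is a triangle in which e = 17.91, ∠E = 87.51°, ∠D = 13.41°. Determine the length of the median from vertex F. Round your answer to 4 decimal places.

The third angle is ∠F = 180° − ∠D − ∠E = 79.08°.
Law of sines: f = e·sin F/sin E ≈ 17.602.
Law of sines: d = e·sin D/sin E ≈ 4.1576.
Median from F: ½√(2·d² + 2·e² − f²) ≈ 9.569.

9.5690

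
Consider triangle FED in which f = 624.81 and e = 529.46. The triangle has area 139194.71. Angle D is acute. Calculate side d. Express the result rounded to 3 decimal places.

559.735

From area = ½·f·e·sin D, we get sin D = 2·area/(f·e) ≈ 0.84153.
Taking the acute solution, ∠D ≈ 57.30°.
Law of cosines then gives d ≈ 559.74.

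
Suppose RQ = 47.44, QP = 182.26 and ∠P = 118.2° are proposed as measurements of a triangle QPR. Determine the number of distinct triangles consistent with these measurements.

QP·sin P = 182.26·sin(118.2°) ≈ 160.6.
Since ∠P is not acute, a triangle exists only if RQ > QP; here RQ ≤ QP, so there is no triangle.

0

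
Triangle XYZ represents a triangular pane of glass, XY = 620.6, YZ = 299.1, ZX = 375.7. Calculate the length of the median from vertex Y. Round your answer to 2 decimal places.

m_Y ≈ 449.46

Median from Y: ½√(2·XY² + 2·YZ² − ZX²) ≈ 449.46.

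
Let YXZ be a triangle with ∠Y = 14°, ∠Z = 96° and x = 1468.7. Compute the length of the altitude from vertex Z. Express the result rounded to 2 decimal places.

The third angle is ∠X = 180° − ∠Z − ∠Y = 70.00°.
Law of sines: y = x·sin Y/sin X ≈ 378.11.
Law of sines: z = x·sin Z/sin X ≈ 1554.4.
Area = ½·x·y·sin Z ≈ 2.7615e+05.
The altitude from Z has length 2·area/z ≈ 355.31.

355.31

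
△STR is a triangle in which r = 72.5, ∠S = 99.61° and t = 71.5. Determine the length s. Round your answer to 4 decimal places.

By the law of cosines, s² = t² + r² − 2·t·r·cos S = 12099, so s ≈ 110.

109.9966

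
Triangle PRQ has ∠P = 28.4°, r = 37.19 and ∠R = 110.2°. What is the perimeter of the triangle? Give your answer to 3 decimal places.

82.244

The third angle is ∠Q = 180° − ∠P − ∠R = 41.40°.
Law of sines: p = r·sin P/sin R ≈ 18.848.
Law of sines: q = r·sin Q/sin R ≈ 26.206.
Semiperimeter s = (18.848+37.19+26.206)/2 = 41.122.
Perimeter = 18.848 + 37.19 + 26.206 = 82.244.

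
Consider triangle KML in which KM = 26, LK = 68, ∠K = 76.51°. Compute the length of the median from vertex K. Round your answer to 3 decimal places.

m_K ≈ 39.131

By the law of cosines, ML² = LK² + KM² − 2·LK·KM·cos K = 4475.1, so ML ≈ 66.896.
Median from K: ½√(2·LK² + 2·KM² − ML²) ≈ 39.131.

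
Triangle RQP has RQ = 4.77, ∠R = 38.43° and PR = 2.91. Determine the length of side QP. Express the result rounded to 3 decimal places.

3.078

By the law of cosines, QP² = PR² + RQ² − 2·PR·RQ·cos R = 9.4736, so QP ≈ 3.0779.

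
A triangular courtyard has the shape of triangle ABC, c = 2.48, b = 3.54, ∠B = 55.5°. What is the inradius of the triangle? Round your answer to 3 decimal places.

r ≈ 0.851

Law of sines: sin C = c·sin B/b ≈ 0.57735.
Since b ≥ c, only the acute value applies: ∠C ≈ 35.26°.
Then ∠A = 180° − ∠B − ∠C ≈ 89.24°.
Law of sines gives a = b·sin A/sin B ≈ 4.2951.
Area = ½·b·c·sin A ≈ 4.3892.
Semiperimeter s = (4.2951+3.54+2.48)/2 = 5.1575.
Inradius = area/s = 4.3892/5.1575 ≈ 0.85103.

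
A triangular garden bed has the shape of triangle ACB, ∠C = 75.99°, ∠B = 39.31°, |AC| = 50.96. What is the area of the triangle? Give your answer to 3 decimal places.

1797.896

The third angle is ∠A = 180° − ∠C − ∠B = 64.70°.
Law of sines: |CB| = |AC|·sin A/sin B ≈ 72.724.
Law of sines: |BA| = |AC|·sin C/sin B ≈ 78.047.
Area = ½·|AC|·|CB|·sin C ≈ 1797.9.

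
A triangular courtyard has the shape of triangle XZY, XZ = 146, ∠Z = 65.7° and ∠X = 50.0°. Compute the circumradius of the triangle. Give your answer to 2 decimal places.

The third angle is ∠Y = 180° − ∠X − ∠Z = 64.30°.
Law of sines: ZY = XZ·sin X/sin Y ≈ 124.12.
Law of sines: YX = XZ·sin Z/sin Y ≈ 147.67.
Circumradius = XZ/(2 sin Y) ≈ 81.014.

R ≈ 81.01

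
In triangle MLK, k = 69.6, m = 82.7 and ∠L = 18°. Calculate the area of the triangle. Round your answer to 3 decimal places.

Area = ½·k·m·sin L ≈ 889.34.

area ≈ 889.339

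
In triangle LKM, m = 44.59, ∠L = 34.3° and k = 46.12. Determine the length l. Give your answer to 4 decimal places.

26.7880

By the law of cosines, l² = k² + m² − 2·k·m·cos L = 717.6, so l ≈ 26.788.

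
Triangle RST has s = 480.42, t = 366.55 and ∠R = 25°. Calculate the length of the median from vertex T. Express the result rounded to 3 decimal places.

323.719

By the law of cosines, r² = s² + t² − 2·s·t·cos R = 45964, so r ≈ 214.39.
Median from T: ½√(2·r² + 2·s² − t²) ≈ 323.72.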